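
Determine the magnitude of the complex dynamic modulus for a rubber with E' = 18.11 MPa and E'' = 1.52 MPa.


|E*| = sqrt(E'^2 + E''^2)
= sqrt(18.11^2 + 1.52^2)
= sqrt(327.9721 + 2.3104)
= 18.174 MPa

18.174 MPa


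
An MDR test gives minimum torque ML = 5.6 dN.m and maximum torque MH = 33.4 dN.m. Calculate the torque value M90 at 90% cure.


M90 = ML + 0.9 * (MH - ML)
M90 = 5.6 + 0.9 * (33.4 - 5.6)
M90 = 5.6 + 0.9 * 27.8
M90 = 30.62 dN.m

30.62 dN.m


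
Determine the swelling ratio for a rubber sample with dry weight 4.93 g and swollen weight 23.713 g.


Q = W_swollen / W_dry
Q = 23.713 / 4.93
Q = 4.81

Q = 4.81


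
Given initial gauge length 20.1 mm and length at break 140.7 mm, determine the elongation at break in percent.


Elongation = (Lf - L0) / L0 * 100
= (140.7 - 20.1) / 20.1 * 100
= 120.6 / 20.1 * 100
= 600.0%

600.0%


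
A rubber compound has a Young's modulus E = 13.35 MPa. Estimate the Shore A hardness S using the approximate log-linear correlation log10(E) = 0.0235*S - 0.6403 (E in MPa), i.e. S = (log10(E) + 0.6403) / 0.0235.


log10(E) = 0.0235*S - 0.6403  =>  S = (log10(E) + 0.6403) / 0.0235
log10(13.35) = 1.125481
S = (1.125481 + 0.6403) / 0.0235 = 1.765781 / 0.0235
S = 75.1

Shore A = 75.1


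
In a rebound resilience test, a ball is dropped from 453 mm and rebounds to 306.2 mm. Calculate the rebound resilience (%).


Resilience = h_rebound / h_drop * 100
= 306.2 / 453 * 100
= 67.6%

67.6%


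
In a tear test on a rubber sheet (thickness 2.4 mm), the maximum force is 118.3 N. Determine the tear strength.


Tear strength = force / thickness
= 118.3 / 2.4
= 49.29 N/mm

49.29 N/mm


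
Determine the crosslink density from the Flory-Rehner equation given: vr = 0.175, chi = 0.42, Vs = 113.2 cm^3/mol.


ln(1 - vr) = ln(1 - 0.175) = -0.1924
Numerator = -((-0.1924) + 0.175 + 0.42 * 0.175^2) = 0.0045
Denominator = 113.2 * (0.175^(1/3) - 0.175/2) = 53.4128
nu = 0.0045 / 53.4128 = 8.4425e-05 mol/cm^3

8.4425e-05 mol/cm^3


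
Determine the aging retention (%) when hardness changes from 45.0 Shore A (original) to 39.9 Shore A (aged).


Retention = aged / original * 100
= 39.9 / 45.0 * 100
= 88.7%

88.7%


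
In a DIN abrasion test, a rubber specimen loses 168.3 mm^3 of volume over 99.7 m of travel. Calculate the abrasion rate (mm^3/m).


Rate = volume_loss / distance
= 168.3 / 99.7
= 1.688 mm^3/m

1.688 mm^3/m


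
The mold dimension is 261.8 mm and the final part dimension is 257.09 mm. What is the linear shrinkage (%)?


Shrinkage = (mold - part) / mold * 100
= (261.8 - 257.09) / 261.8 * 100
= 4.71 / 261.8 * 100
= 1.8%

1.8%


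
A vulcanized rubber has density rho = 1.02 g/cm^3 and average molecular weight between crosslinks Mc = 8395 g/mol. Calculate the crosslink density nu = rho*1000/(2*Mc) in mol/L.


nu = rho * 1000 / (2 * Mc)
nu = 1.02 * 1000 / (2 * 8395)
nu = 1020.0 / 16790
nu = 0.0608 mol/L

0.0608 mol/L


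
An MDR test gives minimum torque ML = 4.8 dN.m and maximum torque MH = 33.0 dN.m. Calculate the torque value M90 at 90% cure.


M90 = ML + 0.9 * (MH - ML)
M90 = 4.8 + 0.9 * (33.0 - 4.8)
M90 = 4.8 + 0.9 * 28.2
M90 = 30.18 dN.m

30.18 dN.m


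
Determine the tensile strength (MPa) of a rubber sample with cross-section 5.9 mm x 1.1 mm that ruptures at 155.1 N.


Area = width * thickness = 5.9 * 1.1 = 6.49 mm^2
TS = force / area = 155.1 / 6.49 = 23.9 MPa

23.9 MPa


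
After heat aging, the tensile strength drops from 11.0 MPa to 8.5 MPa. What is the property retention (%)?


Retention = aged / original * 100
= 8.5 / 11.0 * 100
= 77.3%

77.3%


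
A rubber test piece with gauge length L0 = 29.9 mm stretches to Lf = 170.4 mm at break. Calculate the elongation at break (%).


Elongation = (Lf - L0) / L0 * 100
= (170.4 - 29.9) / 29.9 * 100
= 140.5 / 29.9 * 100
= 469.9%

469.9%


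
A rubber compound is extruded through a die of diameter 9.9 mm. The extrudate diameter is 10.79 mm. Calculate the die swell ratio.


Die swell ratio = D_extrudate / D_die
= 10.79 / 9.9
= 1.09

Die swell = 1.09


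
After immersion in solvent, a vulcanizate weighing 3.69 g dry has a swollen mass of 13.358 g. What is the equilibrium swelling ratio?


Q = W_swollen / W_dry
Q = 13.358 / 3.69
Q = 3.62

Q = 3.62


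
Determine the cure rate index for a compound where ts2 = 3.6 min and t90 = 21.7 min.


CRI = 100 / (t90 - ts2)
= 100 / (21.7 - 3.6)
= 100 / 18.1
= 5.52 min^-1

5.52 min^-1


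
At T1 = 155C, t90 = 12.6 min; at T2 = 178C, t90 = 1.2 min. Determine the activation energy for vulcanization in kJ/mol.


T1 = 428.15 K, T2 = 451.15 K
1/T1 - 1/T2 = 1.1907e-04
ln(t1/t2) = ln(12.6/1.2) = 2.3514
Ea = 8.314 * 2.3514 / 1.1907e-04 = 164180.2974 J/mol
Ea = 164.18 kJ/mol

164.18 kJ/mol


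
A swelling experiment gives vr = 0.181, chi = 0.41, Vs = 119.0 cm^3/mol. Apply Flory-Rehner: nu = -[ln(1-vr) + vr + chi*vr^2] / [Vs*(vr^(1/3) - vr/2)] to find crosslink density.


ln(1 - vr) = ln(1 - 0.181) = -0.1997
Numerator = -((-0.1997) + 0.181 + 0.41 * 0.181^2) = 0.0052
Denominator = 119.0 * (0.181^(1/3) - 0.181/2) = 56.5447
nu = 0.0052 / 56.5447 = 9.2656e-05 mol/cm^3

9.2656e-05 mol/cm^3


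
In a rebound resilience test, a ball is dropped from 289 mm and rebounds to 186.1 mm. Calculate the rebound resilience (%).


Resilience = h_rebound / h_drop * 100
= 186.1 / 289 * 100
= 64.4%

64.4%


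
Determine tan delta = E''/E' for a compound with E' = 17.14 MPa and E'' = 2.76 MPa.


tan delta = E'' / E'
= 2.76 / 17.14
= 0.161

tan delta = 0.161


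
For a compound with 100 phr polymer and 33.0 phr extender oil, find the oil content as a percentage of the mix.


Oil % = oil / (100 + oil) * 100
= 33.0 / (100 + 33.0) * 100
= 33.0 / 133.0 * 100
= 24.81%

24.81%


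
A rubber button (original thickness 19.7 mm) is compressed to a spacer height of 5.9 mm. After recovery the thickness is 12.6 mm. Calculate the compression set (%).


CS = (t0 - recovered) / (t0 - ts) * 100
= (19.7 - 12.6) / (19.7 - 5.9) * 100
= 7.1 / 13.8 * 100
= 51.4%

51.4%


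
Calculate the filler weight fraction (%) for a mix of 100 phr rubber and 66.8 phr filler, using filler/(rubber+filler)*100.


Filler % = filler / (rubber + filler) * 100
= 66.8 / (100 + 66.8) * 100
= 66.8 / 166.8 * 100
= 40.05%

40.05%


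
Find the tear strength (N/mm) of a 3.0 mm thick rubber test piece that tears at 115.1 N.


Tear strength = force / thickness
= 115.1 / 3.0
= 38.37 N/mm

38.37 N/mm


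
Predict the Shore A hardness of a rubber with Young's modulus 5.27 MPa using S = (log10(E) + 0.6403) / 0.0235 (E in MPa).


log10(E) = 0.0235*S - 0.6403  =>  S = (log10(E) + 0.6403) / 0.0235
log10(5.27) = 0.721811
S = (0.721811 + 0.6403) / 0.0235 = 1.362111 / 0.0235
S = 58.0

Shore A = 58.0


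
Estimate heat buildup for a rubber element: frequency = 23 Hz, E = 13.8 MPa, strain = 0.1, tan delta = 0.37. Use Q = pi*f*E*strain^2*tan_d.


Q = pi * f * E * strain^2 * tan_d
= pi * 23 * 13.8 * 0.1^2 * 0.37
= pi * 23 * 13.8 * 0.0100 * 0.37
= 3.6894

Q = 3.6894


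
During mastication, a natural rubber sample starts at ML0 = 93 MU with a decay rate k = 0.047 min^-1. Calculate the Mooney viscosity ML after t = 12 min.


ML = ML0 * exp(-k * t)
ML = 93 * exp(-0.047 * 12)
ML = 93 * 0.5689
ML = 52.91 MU

52.91 MU


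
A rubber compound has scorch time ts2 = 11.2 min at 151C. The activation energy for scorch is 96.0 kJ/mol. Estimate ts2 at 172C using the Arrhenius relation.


Convert temperatures: T1 = 151 + 273.15 = 424.15 K, T2 = 172 + 273.15 = 445.15 K
ts2_new = 11.2 * exp(96000 / 8.314 * (1/445.15 - 1/424.15))
1/T2 - 1/T1 = -1.1122e-04
ts2_new = 3.1 min

3.1 min


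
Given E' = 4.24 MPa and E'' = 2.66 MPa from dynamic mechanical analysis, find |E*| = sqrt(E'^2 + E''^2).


|E*| = sqrt(E'^2 + E''^2)
= sqrt(4.24^2 + 2.66^2)
= sqrt(17.9776 + 7.0756)
= 5.005 MPa

5.005 MPa


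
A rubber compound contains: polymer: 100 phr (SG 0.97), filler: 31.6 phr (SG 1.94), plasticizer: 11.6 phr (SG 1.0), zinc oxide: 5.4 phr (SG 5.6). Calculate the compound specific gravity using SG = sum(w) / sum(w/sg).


Sum of weights = 148.6
Volume contributions:
  polymer: 100/0.97 = 103.0928
  filler: 31.6/1.94 = 16.2887
  plasticizer: 11.6/1.0 = 11.6000
  zinc oxide: 5.4/5.6 = 0.9643
Sum of volumes = 131.9457
SG = 148.6 / 131.9457 = 1.126

SG = 1.126


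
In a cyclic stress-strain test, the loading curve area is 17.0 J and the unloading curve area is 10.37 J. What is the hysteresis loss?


Hysteresis loss = loading - unloading
= 17.0 - 10.37
= 6.63 J

6.63 J


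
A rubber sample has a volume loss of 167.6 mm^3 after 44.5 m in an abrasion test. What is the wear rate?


Rate = volume_loss / distance
= 167.6 / 44.5
= 3.766 mm^3/m

3.766 mm^3/m


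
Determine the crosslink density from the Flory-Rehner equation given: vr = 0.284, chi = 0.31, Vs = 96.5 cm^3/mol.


ln(1 - vr) = ln(1 - 0.284) = -0.3341
Numerator = -((-0.3341) + 0.284 + 0.31 * 0.284^2) = 0.0251
Denominator = 96.5 * (0.284^(1/3) - 0.284/2) = 49.7278
nu = 0.0251 / 49.7278 = 5.0418e-04 mol/cm^3

5.0418e-04 mol/cm^3


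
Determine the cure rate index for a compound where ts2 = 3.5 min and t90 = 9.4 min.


CRI = 100 / (t90 - ts2)
= 100 / (9.4 - 3.5)
= 100 / 5.9
= 16.95 min^-1

16.95 min^-1


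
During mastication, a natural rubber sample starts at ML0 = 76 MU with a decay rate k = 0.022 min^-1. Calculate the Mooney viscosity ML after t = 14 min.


ML = ML0 * exp(-k * t)
ML = 76 * exp(-0.022 * 14)
ML = 76 * 0.7349
ML = 55.85 MU

55.85 MU


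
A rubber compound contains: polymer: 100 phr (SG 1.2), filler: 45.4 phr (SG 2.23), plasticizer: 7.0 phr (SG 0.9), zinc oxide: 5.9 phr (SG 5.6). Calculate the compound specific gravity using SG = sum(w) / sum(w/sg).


Sum of weights = 158.3
Volume contributions:
  polymer: 100/1.2 = 83.3333
  filler: 45.4/2.23 = 20.3587
  plasticizer: 7.0/0.9 = 7.7778
  zinc oxide: 5.9/5.6 = 1.0536
Sum of volumes = 112.5234
SG = 158.3 / 112.5234 = 1.407

SG = 1.407


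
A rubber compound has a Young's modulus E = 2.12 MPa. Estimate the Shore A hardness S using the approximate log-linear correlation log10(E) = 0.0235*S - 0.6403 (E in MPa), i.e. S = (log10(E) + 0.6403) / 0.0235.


log10(E) = 0.0235*S - 0.6403  =>  S = (log10(E) + 0.6403) / 0.0235
log10(2.12) = 0.326336
S = (0.326336 + 0.6403) / 0.0235 = 0.966636 / 0.0235
S = 41.1

Shore A = 41.1


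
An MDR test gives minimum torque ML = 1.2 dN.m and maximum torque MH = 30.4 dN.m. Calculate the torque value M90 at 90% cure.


M90 = ML + 0.9 * (MH - ML)
M90 = 1.2 + 0.9 * (30.4 - 1.2)
M90 = 1.2 + 0.9 * 29.2
M90 = 27.48 dN.m

27.48 dN.m


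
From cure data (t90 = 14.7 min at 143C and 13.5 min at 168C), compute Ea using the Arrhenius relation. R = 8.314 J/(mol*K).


T1 = 416.15 K, T2 = 441.15 K
1/T1 - 1/T2 = 1.3618e-04
ln(t1/t2) = ln(14.7/13.5) = 0.0852
Ea = 8.314 * 0.0852 / 1.3618e-04 = 5199.1299 J/mol
Ea = 5.2 kJ/mol

5.2 kJ/mol


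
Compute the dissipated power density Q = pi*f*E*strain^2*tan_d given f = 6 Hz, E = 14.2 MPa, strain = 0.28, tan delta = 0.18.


Q = pi * f * E * strain^2 * tan_d
= pi * 6 * 14.2 * 0.28^2 * 0.18
= pi * 6 * 14.2 * 0.0784 * 0.18
= 3.7773

Q = 3.7773


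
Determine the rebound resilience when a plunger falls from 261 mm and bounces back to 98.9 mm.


Resilience = h_rebound / h_drop * 100
= 98.9 / 261 * 100
= 37.9%

37.9%


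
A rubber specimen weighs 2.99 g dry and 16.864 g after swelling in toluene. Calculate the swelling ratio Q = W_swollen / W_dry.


Q = W_swollen / W_dry
Q = 16.864 / 2.99
Q = 5.64

Q = 5.64


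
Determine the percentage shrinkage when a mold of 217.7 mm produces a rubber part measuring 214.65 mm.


Shrinkage = (mold - part) / mold * 100
= (217.7 - 214.65) / 217.7 * 100
= 3.05 / 217.7 * 100
= 1.4%

1.4%


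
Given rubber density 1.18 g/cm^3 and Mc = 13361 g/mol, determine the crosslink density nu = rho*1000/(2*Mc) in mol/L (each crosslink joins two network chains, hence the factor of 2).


nu = rho * 1000 / (2 * Mc)
nu = 1.18 * 1000 / (2 * 13361)
nu = 1180.0 / 26722
nu = 0.0442 mol/L

0.0442 mol/L


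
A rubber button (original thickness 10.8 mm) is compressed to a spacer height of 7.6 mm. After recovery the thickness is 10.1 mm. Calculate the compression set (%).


CS = (t0 - recovered) / (t0 - ts) * 100
= (10.8 - 10.1) / (10.8 - 7.6) * 100
= 0.7 / 3.2 * 100
= 21.9%

21.9%


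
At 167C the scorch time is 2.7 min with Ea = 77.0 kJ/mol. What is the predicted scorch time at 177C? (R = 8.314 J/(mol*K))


Convert temperatures: T1 = 167 + 273.15 = 440.15 K, T2 = 177 + 273.15 = 450.15 K
ts2_new = 2.7 * exp(77000 / 8.314 * (1/450.15 - 1/440.15))
1/T2 - 1/T1 = -5.0471e-05
ts2_new = 1.69 min

1.69 min


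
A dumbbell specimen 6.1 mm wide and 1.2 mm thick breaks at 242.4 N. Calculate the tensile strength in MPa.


Area = width * thickness = 6.1 * 1.2 = 7.32 mm^2
TS = force / area = 242.4 / 7.32 = 33.11 MPa

33.11 MPa


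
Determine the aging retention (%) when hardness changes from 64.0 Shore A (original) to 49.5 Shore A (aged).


Retention = aged / original * 100
= 49.5 / 64.0 * 100
= 77.3%

77.3%


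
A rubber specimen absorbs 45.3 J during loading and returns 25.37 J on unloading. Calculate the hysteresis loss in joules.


Hysteresis loss = loading - unloading
= 45.3 - 25.37
= 19.93 J

19.93 J


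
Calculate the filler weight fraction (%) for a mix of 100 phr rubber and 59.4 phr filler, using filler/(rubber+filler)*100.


Filler % = filler / (rubber + filler) * 100
= 59.4 / (100 + 59.4) * 100
= 59.4 / 159.4 * 100
= 37.26%

37.26%


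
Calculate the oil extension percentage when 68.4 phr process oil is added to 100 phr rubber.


Oil % = oil / (100 + oil) * 100
= 68.4 / (100 + 68.4) * 100
= 68.4 / 168.4 * 100
= 40.62%

40.62%


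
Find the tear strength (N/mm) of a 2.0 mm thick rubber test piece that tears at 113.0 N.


Tear strength = force / thickness
= 113.0 / 2.0
= 56.5 N/mm

56.5 N/mm


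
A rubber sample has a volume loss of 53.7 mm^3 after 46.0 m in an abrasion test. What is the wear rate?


Rate = volume_loss / distance
= 53.7 / 46.0
= 1.167 mm^3/m

1.167 mm^3/m


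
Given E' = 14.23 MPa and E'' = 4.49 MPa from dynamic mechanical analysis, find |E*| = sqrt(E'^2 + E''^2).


|E*| = sqrt(E'^2 + E''^2)
= sqrt(14.23^2 + 4.49^2)
= sqrt(202.4929 + 20.1601)
= 14.922 MPa

14.922 MPa


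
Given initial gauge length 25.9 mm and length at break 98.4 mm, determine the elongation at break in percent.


Elongation = (Lf - L0) / L0 * 100
= (98.4 - 25.9) / 25.9 * 100
= 72.5 / 25.9 * 100
= 279.9%

279.9%


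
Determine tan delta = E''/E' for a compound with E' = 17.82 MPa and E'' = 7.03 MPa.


tan delta = E'' / E'
= 7.03 / 17.82
= 0.3945

tan delta = 0.3945


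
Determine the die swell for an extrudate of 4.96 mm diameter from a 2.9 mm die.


Die swell ratio = D_extrudate / D_die
= 4.96 / 2.9
= 1.71

Die swell = 1.71


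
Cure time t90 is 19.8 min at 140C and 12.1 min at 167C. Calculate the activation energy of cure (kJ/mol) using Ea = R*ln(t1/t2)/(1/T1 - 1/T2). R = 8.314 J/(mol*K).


T1 = 413.15 K, T2 = 440.15 K
1/T1 - 1/T2 = 1.4848e-04
ln(t1/t2) = ln(19.8/12.1) = 0.4925
Ea = 8.314 * 0.4925 / 1.4848e-04 = 27576.5681 J/mol
Ea = 27.58 kJ/mol

27.58 kJ/mol


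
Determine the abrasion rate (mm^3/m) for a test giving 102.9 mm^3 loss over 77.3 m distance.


Rate = volume_loss / distance
= 102.9 / 77.3
= 1.331 mm^3/m

1.331 mm^3/m


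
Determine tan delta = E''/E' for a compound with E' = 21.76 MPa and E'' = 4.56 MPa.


tan delta = E'' / E'
= 4.56 / 21.76
= 0.2096

tan delta = 0.2096


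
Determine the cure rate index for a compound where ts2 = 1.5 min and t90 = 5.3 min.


CRI = 100 / (t90 - ts2)
= 100 / (5.3 - 1.5)
= 100 / 3.8
= 26.32 min^-1

26.32 min^-1


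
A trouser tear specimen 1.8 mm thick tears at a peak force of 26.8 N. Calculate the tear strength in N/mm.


Tear strength = force / thickness
= 26.8 / 1.8
= 14.89 N/mm

14.89 N/mm


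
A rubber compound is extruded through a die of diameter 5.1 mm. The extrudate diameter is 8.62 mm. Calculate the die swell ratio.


Die swell ratio = D_extrudate / D_die
= 8.62 / 5.1
= 1.69

Die swell = 1.69


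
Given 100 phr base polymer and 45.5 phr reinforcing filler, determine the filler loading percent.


Filler % = filler / (rubber + filler) * 100
= 45.5 / (100 + 45.5) * 100
= 45.5 / 145.5 * 100
= 31.27%

31.27%


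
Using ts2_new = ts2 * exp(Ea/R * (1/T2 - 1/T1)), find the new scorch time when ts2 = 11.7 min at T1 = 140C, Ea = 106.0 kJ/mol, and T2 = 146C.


Convert temperatures: T1 = 140 + 273.15 = 413.15 K, T2 = 146 + 273.15 = 419.15 K
ts2_new = 11.7 * exp(106000 / 8.314 * (1/419.15 - 1/413.15))
1/T2 - 1/T1 = -3.4648e-05
ts2_new = 7.52 min

7.52 min


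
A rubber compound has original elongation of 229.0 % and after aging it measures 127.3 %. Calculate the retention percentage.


Retention = aged / original * 100
= 127.3 / 229.0 * 100
= 55.6%

55.6%


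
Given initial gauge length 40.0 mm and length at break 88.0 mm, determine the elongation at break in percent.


Elongation = (Lf - L0) / L0 * 100
= (88.0 - 40.0) / 40.0 * 100
= 48.0 / 40.0 * 100
= 120.0%

120.0%


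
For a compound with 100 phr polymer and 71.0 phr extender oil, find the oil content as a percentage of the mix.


Oil % = oil / (100 + oil) * 100
= 71.0 / (100 + 71.0) * 100
= 71.0 / 171.0 * 100
= 41.52%

41.52%


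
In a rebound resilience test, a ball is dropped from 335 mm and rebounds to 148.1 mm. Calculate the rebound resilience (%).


Resilience = h_rebound / h_drop * 100
= 148.1 / 335 * 100
= 44.2%

44.2%


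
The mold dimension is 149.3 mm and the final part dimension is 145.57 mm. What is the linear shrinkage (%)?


Shrinkage = (mold - part) / mold * 100
= (149.3 - 145.57) / 149.3 * 100
= 3.73 / 149.3 * 100
= 2.5%

2.5%


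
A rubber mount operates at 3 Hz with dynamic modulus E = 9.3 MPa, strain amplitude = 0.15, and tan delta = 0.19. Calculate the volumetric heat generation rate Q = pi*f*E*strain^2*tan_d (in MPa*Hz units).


Q = pi * f * E * strain^2 * tan_d
= pi * 3 * 9.3 * 0.15^2 * 0.19
= pi * 3 * 9.3 * 0.0225 * 0.19
= 0.3747

Q = 0.3747


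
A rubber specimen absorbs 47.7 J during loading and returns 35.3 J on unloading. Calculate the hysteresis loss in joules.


Hysteresis loss = loading - unloading
= 47.7 - 35.3
= 12.4 J

12.4 J


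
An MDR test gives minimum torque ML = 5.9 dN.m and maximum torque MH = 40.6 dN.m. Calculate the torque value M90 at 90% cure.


M90 = ML + 0.9 * (MH - ML)
M90 = 5.9 + 0.9 * (40.6 - 5.9)
M90 = 5.9 + 0.9 * 34.7
M90 = 37.13 dN.m

37.13 dN.m


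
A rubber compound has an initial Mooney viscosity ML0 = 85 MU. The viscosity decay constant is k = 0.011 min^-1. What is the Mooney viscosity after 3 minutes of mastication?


ML = ML0 * exp(-k * t)
ML = 85 * exp(-0.011 * 3)
ML = 85 * 0.9675
ML = 82.24 MU

82.24 MU


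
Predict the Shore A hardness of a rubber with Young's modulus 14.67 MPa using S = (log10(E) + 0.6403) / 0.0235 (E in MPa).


log10(E) = 0.0235*S - 0.6403  =>  S = (log10(E) + 0.6403) / 0.0235
log10(14.67) = 1.166430
S = (1.166430 + 0.6403) / 0.0235 = 1.806730 / 0.0235
S = 76.9

Shore A = 76.9


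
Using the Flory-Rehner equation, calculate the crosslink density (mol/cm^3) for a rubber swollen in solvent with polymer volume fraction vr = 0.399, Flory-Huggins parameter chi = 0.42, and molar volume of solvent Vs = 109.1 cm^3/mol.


ln(1 - vr) = ln(1 - 0.399) = -0.5092
Numerator = -((-0.5092) + 0.399 + 0.42 * 0.399^2) = 0.0433
Denominator = 109.1 * (0.399^(1/3) - 0.399/2) = 58.5531
nu = 0.0433 / 58.5531 = 7.3943e-04 mol/cm^3

7.3943e-04 mol/cm^3


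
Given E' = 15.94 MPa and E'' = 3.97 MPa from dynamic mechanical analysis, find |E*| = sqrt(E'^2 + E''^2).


|E*| = sqrt(E'^2 + E''^2)
= sqrt(15.94^2 + 3.97^2)
= sqrt(254.0836 + 15.7609)
= 16.427 MPa

16.427 MPa


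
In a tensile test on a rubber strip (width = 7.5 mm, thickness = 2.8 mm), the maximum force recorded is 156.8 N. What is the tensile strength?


Area = width * thickness = 7.5 * 2.8 = 21.0 mm^2
TS = force / area = 156.8 / 21.0 = 7.47 MPa

7.47 MPa


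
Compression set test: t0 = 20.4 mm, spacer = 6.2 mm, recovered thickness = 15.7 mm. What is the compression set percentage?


CS = (t0 - recovered) / (t0 - ts) * 100
= (20.4 - 15.7) / (20.4 - 6.2) * 100
= 4.7 / 14.2 * 100
= 33.1%

33.1%


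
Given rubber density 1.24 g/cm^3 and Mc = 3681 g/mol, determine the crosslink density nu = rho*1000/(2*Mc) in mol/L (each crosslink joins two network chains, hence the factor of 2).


nu = rho * 1000 / (2 * Mc)
nu = 1.24 * 1000 / (2 * 3681)
nu = 1240.0 / 7362
nu = 0.1684 mol/L

0.1684 mol/L


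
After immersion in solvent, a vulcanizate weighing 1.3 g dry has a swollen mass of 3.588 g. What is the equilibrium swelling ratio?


Q = W_swollen / W_dry
Q = 3.588 / 1.3
Q = 2.76

Q = 2.76


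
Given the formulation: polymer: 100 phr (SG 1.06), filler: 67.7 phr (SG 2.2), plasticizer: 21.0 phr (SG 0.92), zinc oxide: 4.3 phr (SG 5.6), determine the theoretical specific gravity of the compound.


Sum of weights = 193.0
Volume contributions:
  polymer: 100/1.06 = 94.3396
  filler: 67.7/2.2 = 30.7727
  plasticizer: 21.0/0.92 = 22.8261
  zinc oxide: 4.3/5.6 = 0.7679
Sum of volumes = 148.7063
SG = 193.0 / 148.7063 = 1.298

SG = 1.298


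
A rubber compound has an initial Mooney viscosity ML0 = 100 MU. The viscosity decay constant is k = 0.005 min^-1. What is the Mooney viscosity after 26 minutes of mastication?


ML = ML0 * exp(-k * t)
ML = 100 * exp(-0.005 * 26)
ML = 100 * 0.8781
ML = 87.81 MU

87.81 MU


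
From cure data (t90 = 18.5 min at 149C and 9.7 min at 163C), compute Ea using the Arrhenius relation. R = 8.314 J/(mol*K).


T1 = 422.15 K, T2 = 436.15 K
1/T1 - 1/T2 = 7.6037e-05
ln(t1/t2) = ln(18.5/9.7) = 0.6456
Ea = 8.314 * 0.6456 / 7.6037e-05 = 70595.7154 J/mol
Ea = 70.6 kJ/mol

70.6 kJ/mol


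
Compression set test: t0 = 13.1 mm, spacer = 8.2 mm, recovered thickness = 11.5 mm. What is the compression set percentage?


CS = (t0 - recovered) / (t0 - ts) * 100
= (13.1 - 11.5) / (13.1 - 8.2) * 100
= 1.6 / 4.9 * 100
= 32.7%

32.7%


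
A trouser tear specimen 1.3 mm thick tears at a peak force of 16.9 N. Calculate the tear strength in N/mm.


Tear strength = force / thickness
= 16.9 / 1.3
= 13.0 N/mm

13.0 N/mm


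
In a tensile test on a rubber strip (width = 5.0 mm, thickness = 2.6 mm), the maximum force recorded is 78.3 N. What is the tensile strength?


Area = width * thickness = 5.0 * 2.6 = 13.0 mm^2
TS = force / area = 78.3 / 13.0 = 6.02 MPa

6.02 MPa


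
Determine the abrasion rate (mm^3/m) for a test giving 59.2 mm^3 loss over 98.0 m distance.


Rate = volume_loss / distance
= 59.2 / 98.0
= 0.604 mm^3/m

0.604 mm^3/m


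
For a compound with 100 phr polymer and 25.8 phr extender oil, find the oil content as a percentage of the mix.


Oil % = oil / (100 + oil) * 100
= 25.8 / (100 + 25.8) * 100
= 25.8 / 125.8 * 100
= 20.51%

20.51%


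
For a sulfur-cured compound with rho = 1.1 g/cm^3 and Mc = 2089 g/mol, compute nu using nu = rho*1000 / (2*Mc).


nu = rho * 1000 / (2 * Mc)
nu = 1.1 * 1000 / (2 * 2089)
nu = 1100.0 / 4178
nu = 0.2633 mol/L

0.2633 mol/L


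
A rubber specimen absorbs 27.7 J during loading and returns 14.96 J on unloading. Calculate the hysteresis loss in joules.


Hysteresis loss = loading - unloading
= 27.7 - 14.96
= 12.74 J

12.74 J


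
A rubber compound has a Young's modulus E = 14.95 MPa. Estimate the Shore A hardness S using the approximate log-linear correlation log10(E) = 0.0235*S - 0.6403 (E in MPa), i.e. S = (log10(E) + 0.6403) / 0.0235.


log10(E) = 0.0235*S - 0.6403  =>  S = (log10(E) + 0.6403) / 0.0235
log10(14.95) = 1.174641
S = (1.174641 + 0.6403) / 0.0235 = 1.814941 / 0.0235
S = 77.2

Shore A = 77.2


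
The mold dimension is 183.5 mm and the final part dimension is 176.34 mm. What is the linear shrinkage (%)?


Shrinkage = (mold - part) / mold * 100
= (183.5 - 176.34) / 183.5 * 100
= 7.16 / 183.5 * 100
= 3.9%

3.9%


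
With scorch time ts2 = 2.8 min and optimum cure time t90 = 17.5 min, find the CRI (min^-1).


CRI = 100 / (t90 - ts2)
= 100 / (17.5 - 2.8)
= 100 / 14.7
= 6.8 min^-1

6.8 min^-1


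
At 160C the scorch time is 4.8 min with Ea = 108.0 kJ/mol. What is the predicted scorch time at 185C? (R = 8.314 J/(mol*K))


Convert temperatures: T1 = 160 + 273.15 = 433.15 K, T2 = 185 + 273.15 = 458.15 K
ts2_new = 4.8 * exp(108000 / 8.314 * (1/458.15 - 1/433.15))
1/T2 - 1/T1 = -1.2598e-04
ts2_new = 0.93 min

0.93 min


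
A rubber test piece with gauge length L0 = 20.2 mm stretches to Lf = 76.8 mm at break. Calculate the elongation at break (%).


Elongation = (Lf - L0) / L0 * 100
= (76.8 - 20.2) / 20.2 * 100
= 56.6 / 20.2 * 100
= 280.2%

280.2%


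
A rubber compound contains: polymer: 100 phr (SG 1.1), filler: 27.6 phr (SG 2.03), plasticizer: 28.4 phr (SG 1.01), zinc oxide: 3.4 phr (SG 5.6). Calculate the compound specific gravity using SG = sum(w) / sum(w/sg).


Sum of weights = 159.4
Volume contributions:
  polymer: 100/1.1 = 90.9091
  filler: 27.6/2.03 = 13.5961
  plasticizer: 28.4/1.01 = 28.1188
  zinc oxide: 3.4/5.6 = 0.6071
Sum of volumes = 133.2311
SG = 159.4 / 133.2311 = 1.196

SG = 1.196


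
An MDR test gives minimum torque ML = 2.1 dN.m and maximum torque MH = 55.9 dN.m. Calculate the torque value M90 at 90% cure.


M90 = ML + 0.9 * (MH - ML)
M90 = 2.1 + 0.9 * (55.9 - 2.1)
M90 = 2.1 + 0.9 * 53.8
M90 = 50.52 dN.m

50.52 dN.m


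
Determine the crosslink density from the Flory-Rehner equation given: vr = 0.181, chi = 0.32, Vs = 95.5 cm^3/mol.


ln(1 - vr) = ln(1 - 0.181) = -0.1997
Numerator = -((-0.1997) + 0.181 + 0.32 * 0.181^2) = 0.0082
Denominator = 95.5 * (0.181^(1/3) - 0.181/2) = 45.3783
nu = 0.0082 / 45.3783 = 1.8043e-04 mol/cm^3

1.8043e-04 mol/cm^3


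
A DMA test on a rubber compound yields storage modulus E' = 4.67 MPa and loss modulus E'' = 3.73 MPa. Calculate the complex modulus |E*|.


|E*| = sqrt(E'^2 + E''^2)
= sqrt(4.67^2 + 3.73^2)
= sqrt(21.8089 + 13.9129)
= 5.977 MPa

5.977 MPa


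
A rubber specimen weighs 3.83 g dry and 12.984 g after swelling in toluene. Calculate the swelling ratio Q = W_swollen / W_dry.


Q = W_swollen / W_dry
Q = 12.984 / 3.83
Q = 3.39

Q = 3.39


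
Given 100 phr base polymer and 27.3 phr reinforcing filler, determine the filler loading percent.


Filler % = filler / (rubber + filler) * 100
= 27.3 / (100 + 27.3) * 100
= 27.3 / 127.3 * 100
= 21.45%

21.45%


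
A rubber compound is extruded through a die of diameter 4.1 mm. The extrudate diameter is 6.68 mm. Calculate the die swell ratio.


Die swell ratio = D_extrudate / D_die
= 6.68 / 4.1
= 1.629

Die swell = 1.629


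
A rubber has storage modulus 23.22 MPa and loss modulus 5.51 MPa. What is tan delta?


tan delta = E'' / E'
= 5.51 / 23.22
= 0.2373

tan delta = 0.2373


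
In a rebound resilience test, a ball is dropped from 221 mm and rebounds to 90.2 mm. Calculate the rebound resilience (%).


Resilience = h_rebound / h_drop * 100
= 90.2 / 221 * 100
= 40.8%

40.8%


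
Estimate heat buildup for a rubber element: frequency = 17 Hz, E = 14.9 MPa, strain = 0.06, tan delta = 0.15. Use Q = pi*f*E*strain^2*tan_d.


Q = pi * f * E * strain^2 * tan_d
= pi * 17 * 14.9 * 0.06^2 * 0.15
= pi * 17 * 14.9 * 0.0036 * 0.15
= 0.4297

Q = 0.4297


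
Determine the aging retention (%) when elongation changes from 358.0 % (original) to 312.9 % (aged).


Retention = aged / original * 100
= 312.9 / 358.0 * 100
= 87.4%

87.4%


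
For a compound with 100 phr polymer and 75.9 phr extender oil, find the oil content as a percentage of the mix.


Oil % = oil / (100 + oil) * 100
= 75.9 / (100 + 75.9) * 100
= 75.9 / 175.9 * 100
= 43.15%

43.15%


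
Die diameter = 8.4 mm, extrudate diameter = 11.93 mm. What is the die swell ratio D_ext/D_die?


Die swell ratio = D_extrudate / D_die
= 11.93 / 8.4
= 1.42

Die swell = 1.42


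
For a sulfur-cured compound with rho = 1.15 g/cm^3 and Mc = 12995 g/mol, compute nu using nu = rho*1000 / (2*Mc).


nu = rho * 1000 / (2 * Mc)
nu = 1.15 * 1000 / (2 * 12995)
nu = 1150.0 / 25990
nu = 0.0442 mol/L

0.0442 mol/L


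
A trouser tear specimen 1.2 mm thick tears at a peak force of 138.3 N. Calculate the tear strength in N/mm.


Tear strength = force / thickness
= 138.3 / 1.2
= 115.25 N/mm

115.25 N/mm


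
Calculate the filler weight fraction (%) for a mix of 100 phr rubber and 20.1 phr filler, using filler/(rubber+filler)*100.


Filler % = filler / (rubber + filler) * 100
= 20.1 / (100 + 20.1) * 100
= 20.1 / 120.1 * 100
= 16.74%

16.74%


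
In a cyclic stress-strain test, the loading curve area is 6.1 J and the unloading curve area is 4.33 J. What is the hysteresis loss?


Hysteresis loss = loading - unloading
= 6.1 - 4.33
= 1.77 J

1.77 J


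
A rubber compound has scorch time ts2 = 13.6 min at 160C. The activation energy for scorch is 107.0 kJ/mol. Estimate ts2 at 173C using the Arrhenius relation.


Convert temperatures: T1 = 160 + 273.15 = 433.15 K, T2 = 173 + 273.15 = 446.15 K
ts2_new = 13.6 * exp(107000 / 8.314 * (1/446.15 - 1/433.15))
1/T2 - 1/T1 = -6.7270e-05
ts2_new = 5.72 min

5.72 min


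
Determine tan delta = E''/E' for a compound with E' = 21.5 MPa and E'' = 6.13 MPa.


tan delta = E'' / E'
= 6.13 / 21.5
= 0.2851

tan delta = 0.2851


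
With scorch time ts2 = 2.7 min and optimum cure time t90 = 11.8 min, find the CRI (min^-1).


CRI = 100 / (t90 - ts2)
= 100 / (11.8 - 2.7)
= 100 / 9.1
= 10.99 min^-1

10.99 min^-1


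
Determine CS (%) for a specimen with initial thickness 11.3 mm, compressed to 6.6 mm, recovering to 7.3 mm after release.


CS = (t0 - recovered) / (t0 - ts) * 100
= (11.3 - 7.3) / (11.3 - 6.6) * 100
= 4.0 / 4.7 * 100
= 85.1%

85.1%


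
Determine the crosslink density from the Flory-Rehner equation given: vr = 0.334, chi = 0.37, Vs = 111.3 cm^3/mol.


ln(1 - vr) = ln(1 - 0.334) = -0.4065
Numerator = -((-0.4065) + 0.334 + 0.37 * 0.334^2) = 0.0312
Denominator = 111.3 * (0.334^(1/3) - 0.334/2) = 58.6354
nu = 0.0312 / 58.6354 = 5.3193e-04 mol/cm^3

5.3193e-04 mol/cm^3


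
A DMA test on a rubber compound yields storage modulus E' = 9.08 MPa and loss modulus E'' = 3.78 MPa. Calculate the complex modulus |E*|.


|E*| = sqrt(E'^2 + E''^2)
= sqrt(9.08^2 + 3.78^2)
= sqrt(82.4464 + 14.2884)
= 9.835 MPa

9.835 MPa


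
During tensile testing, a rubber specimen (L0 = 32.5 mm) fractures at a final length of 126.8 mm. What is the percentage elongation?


Elongation = (Lf - L0) / L0 * 100
= (126.8 - 32.5) / 32.5 * 100
= 94.3 / 32.5 * 100
= 290.2%

290.2%


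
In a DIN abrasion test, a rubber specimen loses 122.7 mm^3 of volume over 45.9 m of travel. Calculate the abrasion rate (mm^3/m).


Rate = volume_loss / distance
= 122.7 / 45.9
= 2.673 mm^3/m

2.673 mm^3/m


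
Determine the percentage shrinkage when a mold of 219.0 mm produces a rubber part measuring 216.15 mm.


Shrinkage = (mold - part) / mold * 100
= (219.0 - 216.15) / 219.0 * 100
= 2.85 / 219.0 * 100
= 1.3%

1.3%


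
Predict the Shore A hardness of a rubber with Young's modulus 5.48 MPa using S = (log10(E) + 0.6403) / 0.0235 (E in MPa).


log10(E) = 0.0235*S - 0.6403  =>  S = (log10(E) + 0.6403) / 0.0235
log10(5.48) = 0.738781
S = (0.738781 + 0.6403) / 0.0235 = 1.379081 / 0.0235
S = 58.7

Shore A = 58.7


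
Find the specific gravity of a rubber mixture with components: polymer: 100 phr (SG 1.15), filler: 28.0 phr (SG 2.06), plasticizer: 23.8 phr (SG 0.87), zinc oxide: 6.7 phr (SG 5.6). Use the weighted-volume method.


Sum of weights = 158.5
Volume contributions:
  polymer: 100/1.15 = 86.9565
  filler: 28.0/2.06 = 13.5922
  plasticizer: 23.8/0.87 = 27.3563
  zinc oxide: 6.7/5.6 = 1.1964
Sum of volumes = 129.1015
SG = 158.5 / 129.1015 = 1.228

SG = 1.228


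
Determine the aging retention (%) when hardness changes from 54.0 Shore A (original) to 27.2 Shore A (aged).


Retention = aged / original * 100
= 27.2 / 54.0 * 100
= 50.4%

50.4%


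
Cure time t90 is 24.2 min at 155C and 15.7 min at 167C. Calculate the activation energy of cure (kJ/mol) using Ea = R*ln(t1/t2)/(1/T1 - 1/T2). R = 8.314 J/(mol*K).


T1 = 428.15 K, T2 = 440.15 K
1/T1 - 1/T2 = 6.3677e-05
ln(t1/t2) = ln(24.2/15.7) = 0.4327
Ea = 8.314 * 0.4327 / 6.3677e-05 = 56494.2458 J/mol
Ea = 56.49 kJ/mol

56.49 kJ/mol


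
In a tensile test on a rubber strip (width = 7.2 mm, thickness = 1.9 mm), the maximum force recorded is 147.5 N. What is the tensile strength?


Area = width * thickness = 7.2 * 1.9 = 13.68 mm^2
TS = force / area = 147.5 / 13.68 = 10.78 MPa

10.78 MPa


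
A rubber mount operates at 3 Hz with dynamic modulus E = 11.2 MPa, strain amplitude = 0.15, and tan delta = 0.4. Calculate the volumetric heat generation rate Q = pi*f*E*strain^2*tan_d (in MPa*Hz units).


Q = pi * f * E * strain^2 * tan_d
= pi * 3 * 11.2 * 0.15^2 * 0.4
= pi * 3 * 11.2 * 0.0225 * 0.4
= 0.9500

Q = 0.9500


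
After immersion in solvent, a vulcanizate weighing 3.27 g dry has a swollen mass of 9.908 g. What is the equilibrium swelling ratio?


Q = W_swollen / W_dry
Q = 9.908 / 3.27
Q = 3.03

Q = 3.03


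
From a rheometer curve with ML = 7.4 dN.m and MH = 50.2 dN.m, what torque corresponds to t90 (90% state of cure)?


M90 = ML + 0.9 * (MH - ML)
M90 = 7.4 + 0.9 * (50.2 - 7.4)
M90 = 7.4 + 0.9 * 42.8
M90 = 45.92 dN.m

45.92 dN.m


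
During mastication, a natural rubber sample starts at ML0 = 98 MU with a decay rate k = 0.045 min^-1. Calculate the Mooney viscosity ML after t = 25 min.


ML = ML0 * exp(-k * t)
ML = 98 * exp(-0.045 * 25)
ML = 98 * 0.3247
ML = 31.82 MU

31.82 MU


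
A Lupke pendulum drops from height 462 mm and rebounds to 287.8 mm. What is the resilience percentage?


Resilience = h_rebound / h_drop * 100
= 287.8 / 462 * 100
= 62.3%

62.3%


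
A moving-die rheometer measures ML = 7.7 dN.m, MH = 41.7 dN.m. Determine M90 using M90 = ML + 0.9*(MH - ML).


M90 = ML + 0.9 * (MH - ML)
M90 = 7.7 + 0.9 * (41.7 - 7.7)
M90 = 7.7 + 0.9 * 34.0
M90 = 38.3 dN.m

38.3 dN.m


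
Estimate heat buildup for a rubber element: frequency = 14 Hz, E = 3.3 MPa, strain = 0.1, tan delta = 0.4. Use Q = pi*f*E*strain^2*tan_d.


Q = pi * f * E * strain^2 * tan_d
= pi * 14 * 3.3 * 0.1^2 * 0.4
= pi * 14 * 3.3 * 0.0100 * 0.4
= 0.5806

Q = 0.5806


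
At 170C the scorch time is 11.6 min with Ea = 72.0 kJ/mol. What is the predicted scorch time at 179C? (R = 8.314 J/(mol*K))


Convert temperatures: T1 = 170 + 273.15 = 443.15 K, T2 = 179 + 273.15 = 452.15 K
ts2_new = 11.6 * exp(72000 / 8.314 * (1/452.15 - 1/443.15))
1/T2 - 1/T1 = -4.4917e-05
ts2_new = 7.86 min

7.86 min


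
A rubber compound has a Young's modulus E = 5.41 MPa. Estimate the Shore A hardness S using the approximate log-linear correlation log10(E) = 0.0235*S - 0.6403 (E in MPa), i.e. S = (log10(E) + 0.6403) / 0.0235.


log10(E) = 0.0235*S - 0.6403  =>  S = (log10(E) + 0.6403) / 0.0235
log10(5.41) = 0.733197
S = (0.733197 + 0.6403) / 0.0235 = 1.373497 / 0.0235
S = 58.4

Shore A = 58.4


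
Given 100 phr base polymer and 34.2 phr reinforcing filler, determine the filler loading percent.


Filler % = filler / (rubber + filler) * 100
= 34.2 / (100 + 34.2) * 100
= 34.2 / 134.2 * 100
= 25.48%

25.48%


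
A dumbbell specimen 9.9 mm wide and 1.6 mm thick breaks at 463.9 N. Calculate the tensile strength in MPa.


Area = width * thickness = 9.9 * 1.6 = 15.84 mm^2
TS = force / area = 463.9 / 15.84 = 29.29 MPa

29.29 MPa


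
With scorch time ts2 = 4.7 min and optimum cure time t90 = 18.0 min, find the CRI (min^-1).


CRI = 100 / (t90 - ts2)
= 100 / (18.0 - 4.7)
= 100 / 13.3
= 7.52 min^-1

7.52 min^-1


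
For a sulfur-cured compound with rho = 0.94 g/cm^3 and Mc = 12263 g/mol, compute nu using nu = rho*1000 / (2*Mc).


nu = rho * 1000 / (2 * Mc)
nu = 0.94 * 1000 / (2 * 12263)
nu = 940.0 / 24526
nu = 0.0383 mol/L

0.0383 mol/L


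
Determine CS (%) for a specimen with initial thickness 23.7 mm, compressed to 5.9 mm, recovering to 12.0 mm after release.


CS = (t0 - recovered) / (t0 - ts) * 100
= (23.7 - 12.0) / (23.7 - 5.9) * 100
= 11.7 / 17.8 * 100
= 65.7%

65.7%


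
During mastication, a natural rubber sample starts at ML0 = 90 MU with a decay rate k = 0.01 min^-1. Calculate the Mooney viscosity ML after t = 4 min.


ML = ML0 * exp(-k * t)
ML = 90 * exp(-0.01 * 4)
ML = 90 * 0.9608
ML = 86.47 MU

86.47 MU


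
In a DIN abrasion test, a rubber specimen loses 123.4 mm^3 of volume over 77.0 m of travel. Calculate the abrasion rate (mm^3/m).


Rate = volume_loss / distance
= 123.4 / 77.0
= 1.603 mm^3/m

1.603 mm^3/m


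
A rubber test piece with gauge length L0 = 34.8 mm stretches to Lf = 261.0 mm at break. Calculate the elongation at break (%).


Elongation = (Lf - L0) / L0 * 100
= (261.0 - 34.8) / 34.8 * 100
= 226.2 / 34.8 * 100
= 650.0%

650.0%


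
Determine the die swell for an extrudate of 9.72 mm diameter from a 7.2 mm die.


Die swell ratio = D_extrudate / D_die
= 9.72 / 7.2
= 1.35

Die swell = 1.35


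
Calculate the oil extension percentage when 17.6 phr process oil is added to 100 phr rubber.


Oil % = oil / (100 + oil) * 100
= 17.6 / (100 + 17.6) * 100
= 17.6 / 117.6 * 100
= 14.97%

14.97%


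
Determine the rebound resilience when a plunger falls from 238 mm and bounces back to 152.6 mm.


Resilience = h_rebound / h_drop * 100
= 152.6 / 238 * 100
= 64.1%

64.1%


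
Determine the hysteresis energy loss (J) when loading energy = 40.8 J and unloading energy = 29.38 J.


Hysteresis loss = loading - unloading
= 40.8 - 29.38
= 11.42 J

11.42 J


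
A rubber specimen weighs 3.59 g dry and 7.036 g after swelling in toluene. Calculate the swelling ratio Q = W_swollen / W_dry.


Q = W_swollen / W_dry
Q = 7.036 / 3.59
Q = 1.96

Q = 1.96


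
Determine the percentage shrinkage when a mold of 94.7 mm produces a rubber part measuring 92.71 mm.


Shrinkage = (mold - part) / mold * 100
= (94.7 - 92.71) / 94.7 * 100
= 1.99 / 94.7 * 100
= 2.1%

2.1%


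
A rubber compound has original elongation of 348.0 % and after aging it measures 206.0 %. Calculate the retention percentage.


Retention = aged / original * 100
= 206.0 / 348.0 * 100
= 59.2%

59.2%


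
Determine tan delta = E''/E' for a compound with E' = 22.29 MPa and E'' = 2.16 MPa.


tan delta = E'' / E'
= 2.16 / 22.29
= 0.0969

tan delta = 0.0969


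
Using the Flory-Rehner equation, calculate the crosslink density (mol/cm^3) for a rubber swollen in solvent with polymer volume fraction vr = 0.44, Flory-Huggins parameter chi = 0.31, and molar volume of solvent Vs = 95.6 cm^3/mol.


ln(1 - vr) = ln(1 - 0.44) = -0.5798
Numerator = -((-0.5798) + 0.44 + 0.31 * 0.44^2) = 0.0798
Denominator = 95.6 * (0.44^(1/3) - 0.44/2) = 51.6805
nu = 0.0798 / 51.6805 = 0.0015 mol/cm^3

0.0015 mol/cm^3


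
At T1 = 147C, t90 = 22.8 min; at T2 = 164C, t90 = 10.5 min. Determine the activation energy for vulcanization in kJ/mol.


T1 = 420.15 K, T2 = 437.15 K
1/T1 - 1/T2 = 9.2558e-05
ln(t1/t2) = ln(22.8/10.5) = 0.7754
Ea = 8.314 * 0.7754 / 9.2558e-05 = 69648.7780 J/mol
Ea = 69.65 kJ/mol

69.65 kJ/mol


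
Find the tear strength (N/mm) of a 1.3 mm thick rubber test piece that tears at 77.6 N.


Tear strength = force / thickness
= 77.6 / 1.3
= 59.69 N/mm

59.69 N/mm


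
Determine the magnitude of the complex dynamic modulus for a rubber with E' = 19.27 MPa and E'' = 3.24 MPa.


|E*| = sqrt(E'^2 + E''^2)
= sqrt(19.27^2 + 3.24^2)
= sqrt(371.3329 + 10.4976)
= 19.54 MPa

19.54 MPa


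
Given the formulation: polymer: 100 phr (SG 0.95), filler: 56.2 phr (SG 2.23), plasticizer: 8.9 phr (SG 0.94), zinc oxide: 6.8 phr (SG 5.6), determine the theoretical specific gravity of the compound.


Sum of weights = 171.9
Volume contributions:
  polymer: 100/0.95 = 105.2632
  filler: 56.2/2.23 = 25.2018
  plasticizer: 8.9/0.94 = 9.4681
  zinc oxide: 6.8/5.6 = 1.2143
Sum of volumes = 141.1473
SG = 171.9 / 141.1473 = 1.218

SG = 1.218
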